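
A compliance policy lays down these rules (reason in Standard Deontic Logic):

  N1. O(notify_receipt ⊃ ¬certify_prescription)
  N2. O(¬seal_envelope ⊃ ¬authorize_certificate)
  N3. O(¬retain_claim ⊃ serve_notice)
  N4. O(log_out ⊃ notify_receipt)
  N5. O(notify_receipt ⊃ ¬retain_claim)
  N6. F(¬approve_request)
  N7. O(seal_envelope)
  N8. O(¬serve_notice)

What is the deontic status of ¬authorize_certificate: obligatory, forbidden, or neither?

Neither

Premise 2 is O(¬seal_envelope ⊃ ¬authorize_certificate), but O(¬seal_envelope) is not derivable from the premises, so it does not yield O(¬authorize_certificate).
No premise or chain of K-axiom applications forces O(¬authorize_certificate), and none forces O(authorize_certificate). So ¬authorize_certificate is neither obligatory nor forbidden under these norms.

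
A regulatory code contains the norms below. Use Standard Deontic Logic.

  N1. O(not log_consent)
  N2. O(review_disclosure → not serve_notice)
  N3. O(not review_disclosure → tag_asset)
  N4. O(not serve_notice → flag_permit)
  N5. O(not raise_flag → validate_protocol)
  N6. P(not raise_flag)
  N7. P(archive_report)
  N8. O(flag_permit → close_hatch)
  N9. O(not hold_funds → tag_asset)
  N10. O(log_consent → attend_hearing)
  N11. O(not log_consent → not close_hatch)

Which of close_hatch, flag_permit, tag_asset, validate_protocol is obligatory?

Premise 1 gives O(not log_consent).
With premise 11, O(not log_consent → not close_hatch), the K-axiom yields O(not close_hatch).
The contrapositive of premise 8 (O(flag_permit → close_hatch)) is O(not close_hatch → not flag_permit), and O(not close_hatch) is already established, so O(not flag_permit).
The contrapositive of premise 4 (O(not serve_notice → flag_permit)) is O(not flag_permit → serve_notice), and O(not flag_permit) is already established, so O(serve_notice).
Premise 2, O(review_disclosure → not serve_notice), contraposes to O(serve_notice → not review_disclosure); with O(serve_notice) we get O(not review_disclosure).
With premise 3, O(not review_disclosure → tag_asset), the K-axiom yields O(tag_asset).
So O(tag_asset) holds — tag_asset is obligatory. None of the other listed options is made obligatory by any chain of premises.

tag_asset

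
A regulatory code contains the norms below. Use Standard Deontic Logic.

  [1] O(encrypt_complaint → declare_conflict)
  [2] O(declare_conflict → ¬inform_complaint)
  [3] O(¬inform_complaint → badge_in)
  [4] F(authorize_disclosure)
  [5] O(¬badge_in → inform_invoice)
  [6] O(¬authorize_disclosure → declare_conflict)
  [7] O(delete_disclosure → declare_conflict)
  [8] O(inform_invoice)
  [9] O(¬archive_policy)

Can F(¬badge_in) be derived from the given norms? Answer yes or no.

F(authorize_disclosure) at premise 4 means O(¬authorize_disclosure).
With premise 6, O(¬authorize_disclosure → declare_conflict), the K-axiom yields O(declare_conflict).
Premise 2 is O(declare_conflict → ¬inform_complaint); since O(declare_conflict), deontic closure gives O(¬inform_complaint).
With premise 3, O(¬inform_complaint → badge_in), the K-axiom yields O(badge_in).
Premises 1, 5, 7, 8, 9 do not contribute to this derivation.
So O(badge_in) holds, i.e. F(¬badge_in). The claim follows.

Yes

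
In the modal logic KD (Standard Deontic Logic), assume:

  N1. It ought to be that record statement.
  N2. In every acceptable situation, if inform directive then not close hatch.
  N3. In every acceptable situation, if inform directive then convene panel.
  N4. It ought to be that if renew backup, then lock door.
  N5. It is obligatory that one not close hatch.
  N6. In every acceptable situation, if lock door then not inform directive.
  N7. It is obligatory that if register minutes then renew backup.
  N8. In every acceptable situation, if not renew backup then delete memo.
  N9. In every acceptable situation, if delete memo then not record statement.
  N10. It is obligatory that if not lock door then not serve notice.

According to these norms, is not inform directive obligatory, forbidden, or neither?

Premise 1 gives O(record_statement).
Premise 9 is O(delete_memo → ¬record_statement); contrapositively O(record_statement → ¬delete_memo). Since O(record_statement) holds, K gives O(¬delete_memo).
Premise 8 is O(¬renew_backup → delete_memo); contrapositively O(¬delete_memo → renew_backup). Since O(¬delete_memo) holds, K gives O(renew_backup).
With premise 4, O(renew_backup → lock_door), the K-axiom yields O(lock_door).
From O(lock_door) and premise 6, O(lock_door → ¬inform_directive), we obtain O(¬inform_directive).
Premises 2, 3, 5, 7, 10 do not contribute to this derivation.
Hence ¬inform_directive is obligatory.

Obligatory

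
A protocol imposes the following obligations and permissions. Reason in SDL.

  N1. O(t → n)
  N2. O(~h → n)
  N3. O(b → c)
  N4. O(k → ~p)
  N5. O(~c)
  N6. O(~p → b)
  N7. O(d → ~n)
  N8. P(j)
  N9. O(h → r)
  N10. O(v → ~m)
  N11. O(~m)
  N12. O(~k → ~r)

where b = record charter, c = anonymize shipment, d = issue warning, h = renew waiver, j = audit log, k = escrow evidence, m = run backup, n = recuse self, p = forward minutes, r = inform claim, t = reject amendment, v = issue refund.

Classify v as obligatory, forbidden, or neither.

Premise 10 is O(v → ~m); even if O(~m) held, inferring O(v) would be affirming the consequent — invalid.
No premise or chain of K-axiom applications forces O(v), and none forces O(~v). So v is neither obligatory nor forbidden under these norms.

Neither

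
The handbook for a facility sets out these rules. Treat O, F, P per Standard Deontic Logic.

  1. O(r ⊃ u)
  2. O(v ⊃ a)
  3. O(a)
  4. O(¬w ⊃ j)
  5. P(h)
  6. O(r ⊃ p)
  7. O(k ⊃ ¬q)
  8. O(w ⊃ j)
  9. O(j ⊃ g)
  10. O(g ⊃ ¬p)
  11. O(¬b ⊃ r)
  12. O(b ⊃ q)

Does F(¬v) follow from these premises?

Premise 2 is O(v ⊃ a); even if O(a) held, inferring O(v) would be affirming the consequent — invalid.
No other premise forces O(v). An ideal world satisfying every premise can still have ¬v true, so F(¬v) is not derivable.

No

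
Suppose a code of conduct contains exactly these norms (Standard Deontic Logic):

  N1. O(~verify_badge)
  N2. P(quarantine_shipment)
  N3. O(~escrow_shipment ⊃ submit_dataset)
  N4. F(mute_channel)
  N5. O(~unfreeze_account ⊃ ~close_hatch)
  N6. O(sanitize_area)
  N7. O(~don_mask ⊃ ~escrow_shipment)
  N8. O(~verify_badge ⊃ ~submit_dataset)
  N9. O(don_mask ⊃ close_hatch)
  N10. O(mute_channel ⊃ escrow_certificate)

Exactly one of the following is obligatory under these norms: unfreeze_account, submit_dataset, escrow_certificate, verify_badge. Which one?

Premise 1 gives O(~verify_badge).
From O(~verify_badge) and premise 8, O(~verify_badge ⊃ ~submit_dataset), we obtain O(~submit_dataset).
The contrapositive of premise 3 (O(~escrow_shipment ⊃ submit_dataset)) is O(~submit_dataset ⊃ escrow_shipment), and O(~submit_dataset) is already established, so O(escrow_shipment).
The contrapositive of premise 7 (O(~don_mask ⊃ ~escrow_shipment)) is O(escrow_shipment ⊃ don_mask), and O(escrow_shipment) is already established, so O(don_mask).
Premise 9 is O(don_mask ⊃ close_hatch); since O(don_mask), deontic closure gives O(close_hatch).
The contrapositive of premise 5 (O(~unfreeze_account ⊃ ~close_hatch)) is O(close_hatch ⊃ unfreeze_account), and O(close_hatch) is already established, so O(unfreeze_account).
So O(unfreeze_account) holds — unfreeze_account is obligatory. None of the other listed options is made obligatory by any chain of premises.

unfreeze_account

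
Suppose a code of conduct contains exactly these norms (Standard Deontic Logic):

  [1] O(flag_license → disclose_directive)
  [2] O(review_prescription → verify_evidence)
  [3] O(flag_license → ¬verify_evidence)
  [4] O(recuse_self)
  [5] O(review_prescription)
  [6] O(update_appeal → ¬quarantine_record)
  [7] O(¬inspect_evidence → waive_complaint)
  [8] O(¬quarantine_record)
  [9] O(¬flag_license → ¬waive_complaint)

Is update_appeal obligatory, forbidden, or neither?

Neither

Premise 6 is O(update_appeal → ¬quarantine_record); even if O(¬quarantine_record) held, inferring O(update_appeal) would be affirming the consequent — invalid.
No premise or chain of K-axiom applications forces O(update_appeal), and none forces O(¬update_appeal). So update_appeal is neither obligatory nor forbidden under these norms.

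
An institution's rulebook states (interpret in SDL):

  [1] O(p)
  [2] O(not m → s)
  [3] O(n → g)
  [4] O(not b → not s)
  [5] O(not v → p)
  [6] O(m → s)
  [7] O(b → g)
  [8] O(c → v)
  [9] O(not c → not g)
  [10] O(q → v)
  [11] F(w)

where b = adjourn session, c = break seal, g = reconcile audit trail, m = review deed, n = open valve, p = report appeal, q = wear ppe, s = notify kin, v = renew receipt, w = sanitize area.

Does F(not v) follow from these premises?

Yes

Premises 2 and 6 are O(not m → s) and O(m → s); every ideal world satisfies not m or m, so in either case s holds — hence O(s).
Premise 4 is O(not b → not s); contrapositively O(s → b). Since O(s) holds, K gives O(b).
Applying K to premise 7 (O(b → g)) and O(b) yields O(g).
Premise 9, O(not c → not g), contraposes to O(g → c); with O(g) we get O(c).
Premise 8 is O(c → v); since O(c), deontic closure gives O(v).
Premises 1, 3, 5, 10, 11 do not contribute to this derivation.
So O(v) holds, i.e. F(not v). The claim follows.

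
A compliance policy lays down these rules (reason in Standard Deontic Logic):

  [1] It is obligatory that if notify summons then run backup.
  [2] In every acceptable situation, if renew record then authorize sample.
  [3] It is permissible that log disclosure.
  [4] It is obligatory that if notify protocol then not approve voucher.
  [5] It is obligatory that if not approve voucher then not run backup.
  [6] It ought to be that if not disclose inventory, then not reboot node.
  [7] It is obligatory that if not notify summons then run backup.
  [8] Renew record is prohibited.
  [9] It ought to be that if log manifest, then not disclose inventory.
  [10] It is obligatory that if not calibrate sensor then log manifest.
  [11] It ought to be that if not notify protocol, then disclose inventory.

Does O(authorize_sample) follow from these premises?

Premise 2 is O(renew_record → authorize_sample), but O(renew_record) is not derivable from the premises, so it does not yield O(authorize_sample).
No other premise forces O(authorize_sample). An ideal world satisfying every premise can still have authorize_sample false, so O(authorize_sample) is not derivable.

No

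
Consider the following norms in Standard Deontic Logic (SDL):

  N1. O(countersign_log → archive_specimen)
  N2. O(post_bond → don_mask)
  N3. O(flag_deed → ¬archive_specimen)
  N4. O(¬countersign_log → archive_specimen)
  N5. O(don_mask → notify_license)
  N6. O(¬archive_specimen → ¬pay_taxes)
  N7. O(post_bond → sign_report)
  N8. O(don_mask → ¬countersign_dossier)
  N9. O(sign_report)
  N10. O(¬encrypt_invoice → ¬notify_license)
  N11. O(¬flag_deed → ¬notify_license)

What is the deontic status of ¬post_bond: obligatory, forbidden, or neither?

By case analysis on countersign_log: premise 1 gives O(countersign_log → archive_specimen) and premise 4 gives O(¬countersign_log → archive_specimen), so O(archive_specimen) either way.
The contrapositive of premise 3 (O(flag_deed → ¬archive_specimen)) is O(archive_specimen → ¬flag_deed), and O(archive_specimen) is already established, so O(¬flag_deed).
Applying K to premise 11 (O(¬flag_deed → ¬notify_license)) and O(¬flag_deed) yields O(¬notify_license).
Premise 5, O(don_mask → notify_license), contraposes to O(¬notify_license → ¬don_mask); with O(¬notify_license) we get O(¬don_mask).
Premise 2, O(post_bond → don_mask), contraposes to O(¬don_mask → ¬post_bond); with O(¬don_mask) we get O(¬post_bond).
Premises 6, 7, 8, 9, 10 do not contribute to this derivation.
Hence ¬post_bond is obligatory.

Obligatory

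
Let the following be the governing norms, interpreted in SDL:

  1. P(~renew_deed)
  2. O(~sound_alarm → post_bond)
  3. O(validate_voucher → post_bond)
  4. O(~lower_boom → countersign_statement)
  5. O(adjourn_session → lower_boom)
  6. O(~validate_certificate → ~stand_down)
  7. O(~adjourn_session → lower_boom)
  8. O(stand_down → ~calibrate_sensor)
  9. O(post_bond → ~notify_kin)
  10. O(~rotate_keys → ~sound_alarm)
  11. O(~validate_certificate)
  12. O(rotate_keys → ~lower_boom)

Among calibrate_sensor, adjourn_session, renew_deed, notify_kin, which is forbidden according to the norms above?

By case analysis on ~adjourn_session: premise 7 gives O(~adjourn_session → lower_boom) and premise 5 gives O(adjourn_session → lower_boom), so O(lower_boom) either way.
Premise 12 is O(rotate_keys → ~lower_boom); contrapositively O(lower_boom → ~rotate_keys). Since O(lower_boom) holds, K gives O(~rotate_keys).
With premise 10, O(~rotate_keys → ~sound_alarm), the K-axiom yields O(~sound_alarm).
Applying K to premise 2 (O(~sound_alarm → post_bond)) and O(~sound_alarm) yields O(post_bond).
From O(post_bond) and premise 9, O(post_bond → ~notify_kin), we obtain O(~notify_kin).
So O(~notify_kin) holds, i.e. notify_kin is forbidden. None of the other listed options is forbidden under the premises.

notify_kin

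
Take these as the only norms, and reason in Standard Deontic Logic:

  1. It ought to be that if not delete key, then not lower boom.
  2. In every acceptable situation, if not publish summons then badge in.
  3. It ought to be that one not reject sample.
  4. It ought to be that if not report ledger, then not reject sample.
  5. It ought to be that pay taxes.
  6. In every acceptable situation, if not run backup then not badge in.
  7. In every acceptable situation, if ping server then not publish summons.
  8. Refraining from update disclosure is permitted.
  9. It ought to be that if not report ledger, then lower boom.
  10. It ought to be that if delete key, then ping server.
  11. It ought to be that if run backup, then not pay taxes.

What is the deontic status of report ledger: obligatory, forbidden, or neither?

Obligatory

Premise 5 gives O(pay_taxes).
The contrapositive of premise 11 (O(run_backup → ¬pay_taxes)) is O(pay_taxes → ¬run_backup), and O(pay_taxes) is already established, so O(¬run_backup).
Applying K to premise 6 (O(¬run_backup → ¬badge_in)) and O(¬run_backup) yields O(¬badge_in).
Premise 2 is O(¬publish_summons → badge_in); contrapositively O(¬badge_in → publish_summons). Since O(¬badge_in) holds, K gives O(publish_summons).
The contrapositive of premise 7 (O(ping_server → ¬publish_summons)) is O(publish_summons → ¬ping_server), and O(publish_summons) is already established, so O(¬ping_server).
The contrapositive of premise 10 (O(delete_key → ping_server)) is O(¬ping_server → ¬delete_key), and O(¬ping_server) is already established, so O(¬delete_key).
Premise 1 is O(¬delete_key → ¬lower_boom); since O(¬delete_key), deontic closure gives O(¬lower_boom).
The contrapositive of premise 9 (O(¬report_ledger → lower_boom)) is O(¬lower_boom → report_ledger), and O(¬lower_boom) is already established, so O(report_ledger).
Premises 3, 4, 8 do not contribute to this derivation.
Hence report_ledger is obligatory.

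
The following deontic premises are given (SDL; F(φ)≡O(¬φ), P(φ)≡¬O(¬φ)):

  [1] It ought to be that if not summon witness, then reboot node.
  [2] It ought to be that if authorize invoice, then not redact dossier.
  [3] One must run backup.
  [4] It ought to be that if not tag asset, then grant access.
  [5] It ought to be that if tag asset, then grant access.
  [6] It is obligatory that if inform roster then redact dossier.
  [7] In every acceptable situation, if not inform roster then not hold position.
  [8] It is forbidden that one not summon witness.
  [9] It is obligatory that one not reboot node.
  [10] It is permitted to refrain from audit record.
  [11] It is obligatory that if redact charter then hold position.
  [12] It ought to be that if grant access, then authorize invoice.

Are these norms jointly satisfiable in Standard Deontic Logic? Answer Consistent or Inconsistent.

Premise 1 is O(¬summon_witness → reboot_node), but O(¬summon_witness) is not derivable from the premises, so it does not yield O(reboot_node).
So O(reboot_node) is not derivable, and the apparent clash with O(¬reboot_node) does not arise.
A world satisfying every obligation exists (e.g. audit_record=false, authorize_invoice=true, grant_access=true, hold_position=false, inform_roster=false, reboot_node=false, redact_charter=false, redact_dossier=false, run_backup=true, summon_witness=true, tag_asset=false); no atom is both obligatory and forbidden, so the set is consistent.

Consistent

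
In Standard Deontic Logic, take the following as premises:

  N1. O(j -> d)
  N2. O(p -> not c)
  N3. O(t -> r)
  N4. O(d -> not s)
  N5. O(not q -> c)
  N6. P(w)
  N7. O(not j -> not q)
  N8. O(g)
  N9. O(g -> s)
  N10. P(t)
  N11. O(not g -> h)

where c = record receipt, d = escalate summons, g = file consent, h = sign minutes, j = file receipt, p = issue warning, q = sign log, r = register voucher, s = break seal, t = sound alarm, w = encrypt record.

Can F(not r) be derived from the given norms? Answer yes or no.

No

Premise 3 is O(t -> r), but O(t) is not derivable from the premises (the permission P(t) asserts only not O(not t), not O(t)), so it does not yield O(r).
No other premise forces O(r). An ideal world satisfying every premise can still have not r true, so F(not r) is not derivable.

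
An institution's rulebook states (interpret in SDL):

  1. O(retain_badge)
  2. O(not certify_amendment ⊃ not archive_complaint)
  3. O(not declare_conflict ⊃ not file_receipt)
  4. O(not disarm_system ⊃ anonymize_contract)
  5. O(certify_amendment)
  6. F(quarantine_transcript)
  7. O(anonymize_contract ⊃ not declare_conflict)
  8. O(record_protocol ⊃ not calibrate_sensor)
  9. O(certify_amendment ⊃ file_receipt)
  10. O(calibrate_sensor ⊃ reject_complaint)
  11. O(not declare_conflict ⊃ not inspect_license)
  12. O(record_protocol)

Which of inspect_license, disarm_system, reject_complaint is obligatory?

From premise 5 we have O(certify_amendment).
With premise 9, O(certify_amendment ⊃ file_receipt), the K-axiom yields O(file_receipt).
Premise 3 is O(not declare_conflict ⊃ not file_receipt); contrapositively O(file_receipt ⊃ declare_conflict). Since O(file_receipt) holds, K gives O(declare_conflict).
Premise 7 is O(anonymize_contract ⊃ not declare_conflict); contrapositively O(declare_conflict ⊃ not anonymize_contract). Since O(declare_conflict) holds, K gives O(not anonymize_contract).
The contrapositive of premise 4 (O(not disarm_system ⊃ anonymize_contract)) is O(not anonymize_contract ⊃ disarm_system), and O(not anonymize_contract) is already established, so O(disarm_system).
So O(disarm_system) holds — disarm_system is obligatory. None of the other listed options is made obligatory by any chain of premises.

disarm_system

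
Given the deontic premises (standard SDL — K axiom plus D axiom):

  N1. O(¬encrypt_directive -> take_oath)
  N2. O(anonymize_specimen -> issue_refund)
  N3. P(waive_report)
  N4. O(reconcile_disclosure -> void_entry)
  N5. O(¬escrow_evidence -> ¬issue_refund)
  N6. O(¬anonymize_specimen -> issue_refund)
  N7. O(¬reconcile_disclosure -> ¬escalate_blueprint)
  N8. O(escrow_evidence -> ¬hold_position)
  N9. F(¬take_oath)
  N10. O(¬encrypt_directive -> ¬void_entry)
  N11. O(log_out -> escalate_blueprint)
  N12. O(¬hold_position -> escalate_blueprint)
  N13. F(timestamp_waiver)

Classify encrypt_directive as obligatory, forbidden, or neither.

By case analysis on ¬anonymize_specimen: premise 6 gives O(¬anonymize_specimen -> issue_refund) and premise 2 gives O(anonymize_specimen -> issue_refund), so O(issue_refund) either way.
Premise 5, O(¬escrow_evidence -> ¬issue_refund), contraposes to O(issue_refund -> escrow_evidence); with O(issue_refund) we get O(escrow_evidence).
Premise 8 is O(escrow_evidence -> ¬hold_position); since O(escrow_evidence), deontic closure gives O(¬hold_position).
Premise 12 is O(¬hold_position -> escalate_blueprint); since O(¬hold_position), deontic closure gives O(escalate_blueprint).
Premise 7 is O(¬reconcile_disclosure -> ¬escalate_blueprint); contrapositively O(escalate_blueprint -> reconcile_disclosure). Since O(escalate_blueprint) holds, K gives O(reconcile_disclosure).
With premise 4, O(reconcile_disclosure -> void_entry), the K-axiom yields O(void_entry).
The contrapositive of premise 10 (O(¬encrypt_directive -> ¬void_entry)) is O(void_entry -> encrypt_directive), and O(void_entry) is already established, so O(encrypt_directive).
Premises 1, 3, 9, 11, 13 do not contribute to this derivation.
Hence encrypt_directive is obligatory.

Obligatory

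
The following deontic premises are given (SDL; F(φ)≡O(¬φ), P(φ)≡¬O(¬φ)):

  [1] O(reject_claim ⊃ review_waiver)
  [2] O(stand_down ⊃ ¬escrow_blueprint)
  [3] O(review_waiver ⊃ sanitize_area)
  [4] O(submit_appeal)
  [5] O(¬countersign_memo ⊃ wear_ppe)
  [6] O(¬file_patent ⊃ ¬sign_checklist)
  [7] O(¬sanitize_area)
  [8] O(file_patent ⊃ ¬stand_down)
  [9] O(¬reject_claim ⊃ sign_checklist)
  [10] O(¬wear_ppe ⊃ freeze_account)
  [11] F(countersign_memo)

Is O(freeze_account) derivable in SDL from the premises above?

Premise 10 is O(¬wear_ppe ⊃ freeze_account), but O(¬wear_ppe) is not derivable from the premises, so it does not yield O(freeze_account).
No other premise forces O(freeze_account). An ideal world satisfying every premise can still have freeze_account false, so O(freeze_account) is not derivable.

No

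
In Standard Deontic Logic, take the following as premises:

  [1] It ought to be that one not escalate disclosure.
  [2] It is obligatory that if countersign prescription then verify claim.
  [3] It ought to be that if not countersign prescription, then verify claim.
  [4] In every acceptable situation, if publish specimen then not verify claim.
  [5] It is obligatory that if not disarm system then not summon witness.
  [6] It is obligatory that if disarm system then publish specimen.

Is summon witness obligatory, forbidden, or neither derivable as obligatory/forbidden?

Forbidden

Premises 2 and 3 are O(countersign_prescription → verify_claim) and O(¬countersign_prescription → verify_claim); every ideal world satisfies countersign_prescription or ¬countersign_prescription, so in either case verify_claim holds — hence O(verify_claim).
Premise 4 is O(publish_specimen → ¬verify_claim); contrapositively O(verify_claim → ¬publish_specimen). Since O(verify_claim) holds, K gives O(¬publish_specimen).
Premise 6, O(disarm_system → publish_specimen), contraposes to O(¬publish_specimen → ¬disarm_system); with O(¬publish_specimen) we get O(¬disarm_system).
With premise 5, O(¬disarm_system → ¬summon_witness), the K-axiom yields O(¬summon_witness).
Premise 1 does not contribute to this derivation.
Thus O(¬summon_witness), which is F(summon_witness): summon_witness is forbidden.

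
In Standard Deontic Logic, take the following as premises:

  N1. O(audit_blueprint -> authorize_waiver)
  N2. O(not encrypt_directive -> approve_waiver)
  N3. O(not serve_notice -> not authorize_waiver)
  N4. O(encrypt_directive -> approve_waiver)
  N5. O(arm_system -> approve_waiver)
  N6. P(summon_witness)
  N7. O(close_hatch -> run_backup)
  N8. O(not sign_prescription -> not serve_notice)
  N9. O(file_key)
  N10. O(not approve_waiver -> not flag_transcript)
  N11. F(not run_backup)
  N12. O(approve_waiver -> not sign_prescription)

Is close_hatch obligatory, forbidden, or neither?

Premise 7 is O(close_hatch -> run_backup); even if O(run_backup) held, inferring O(close_hatch) would be affirming the consequent — invalid.
No premise or chain of K-axiom applications forces O(close_hatch), and none forces O(not close_hatch). So close_hatch is neither obligatory nor forbidden under these norms.

Neither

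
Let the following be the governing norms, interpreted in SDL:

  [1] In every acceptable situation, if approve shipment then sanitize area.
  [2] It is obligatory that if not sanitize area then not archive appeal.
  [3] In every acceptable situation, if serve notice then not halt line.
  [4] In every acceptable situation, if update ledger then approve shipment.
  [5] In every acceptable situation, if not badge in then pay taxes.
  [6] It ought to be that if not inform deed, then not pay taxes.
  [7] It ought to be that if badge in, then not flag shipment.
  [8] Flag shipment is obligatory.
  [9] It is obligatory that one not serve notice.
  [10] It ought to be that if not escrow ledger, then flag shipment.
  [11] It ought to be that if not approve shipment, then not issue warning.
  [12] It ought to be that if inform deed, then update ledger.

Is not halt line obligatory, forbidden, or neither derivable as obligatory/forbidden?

Neither

Premise 3 is O(serve_notice → ¬halt_line), but O(serve_notice) is not derivable from the premises, so it does not yield O(¬halt_line).
No premise or chain of K-axiom applications forces O(¬halt_line), and none forces O(halt_line). So ¬halt_line is neither obligatory nor forbidden under these norms.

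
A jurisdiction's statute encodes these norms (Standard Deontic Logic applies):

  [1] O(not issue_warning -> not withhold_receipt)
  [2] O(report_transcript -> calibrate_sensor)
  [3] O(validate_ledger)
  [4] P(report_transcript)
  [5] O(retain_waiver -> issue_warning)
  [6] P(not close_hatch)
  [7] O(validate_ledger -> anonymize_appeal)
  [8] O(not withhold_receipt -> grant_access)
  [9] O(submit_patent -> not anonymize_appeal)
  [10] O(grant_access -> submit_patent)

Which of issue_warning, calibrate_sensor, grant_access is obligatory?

issue_warning

Premise 3 states O(validate_ledger) outright.
Premise 7 is O(validate_ledger -> anonymize_appeal); since O(validate_ledger), deontic closure gives O(anonymize_appeal).
Premise 9, O(submit_patent -> not anonymize_appeal), contraposes to O(anonymize_appeal -> not submit_patent); with O(anonymize_appeal) we get O(not submit_patent).
Premise 10, O(grant_access -> submit_patent), contraposes to O(not submit_patent -> not grant_access); with O(not submit_patent) we get O(not grant_access).
Premise 8 is O(not withhold_receipt -> grant_access); contrapositively O(not grant_access -> withhold_receipt). Since O(not grant_access) holds, K gives O(withhold_receipt).
The contrapositive of premise 1 (O(not issue_warning -> not withhold_receipt)) is O(withhold_receipt -> issue_warning), and O(withhold_receipt) is already established, so O(issue_warning).
So O(issue_warning) holds — issue_warning is obligatory. None of the other listed options is made obligatory by any chain of premises.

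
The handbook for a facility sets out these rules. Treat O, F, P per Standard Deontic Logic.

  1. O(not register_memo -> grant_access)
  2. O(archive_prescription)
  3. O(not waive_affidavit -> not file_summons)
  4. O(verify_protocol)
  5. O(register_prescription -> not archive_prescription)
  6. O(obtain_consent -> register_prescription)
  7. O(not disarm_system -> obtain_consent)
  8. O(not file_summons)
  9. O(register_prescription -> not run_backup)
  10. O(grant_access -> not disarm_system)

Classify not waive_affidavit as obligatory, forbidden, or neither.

Neither

Premise 3 is O(not waive_affidavit -> not file_summons); even if O(not file_summons) held, inferring O(not waive_affidavit) would be affirming the consequent — invalid.
No premise or chain of K-axiom applications forces O(not waive_affidavit), and none forces O(waive_affidavit). So not waive_affidavit is neither obligatory nor forbidden under these norms.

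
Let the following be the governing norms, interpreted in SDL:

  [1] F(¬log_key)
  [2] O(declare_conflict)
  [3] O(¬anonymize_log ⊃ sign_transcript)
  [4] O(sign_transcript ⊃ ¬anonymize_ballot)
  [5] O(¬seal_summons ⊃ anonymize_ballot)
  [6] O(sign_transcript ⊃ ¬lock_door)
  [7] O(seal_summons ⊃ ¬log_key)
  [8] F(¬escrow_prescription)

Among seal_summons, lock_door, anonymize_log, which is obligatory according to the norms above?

Premise 1 is F(¬log_key), i.e. O(log_key).
Premise 7, O(seal_summons ⊃ ¬log_key), contraposes to O(log_key ⊃ ¬seal_summons); with O(log_key) we get O(¬seal_summons).
Applying K to premise 5 (O(¬seal_summons ⊃ anonymize_ballot)) and O(¬seal_summons) yields O(anonymize_ballot).
The contrapositive of premise 4 (O(sign_transcript ⊃ ¬anonymize_ballot)) is O(anonymize_ballot ⊃ ¬sign_transcript), and O(anonymize_ballot) is already established, so O(¬sign_transcript).
Premise 3, O(¬anonymize_log ⊃ sign_transcript), contraposes to O(¬sign_transcript ⊃ anonymize_log); with O(¬sign_transcript) we get O(anonymize_log).
So O(anonymize_log) holds — anonymize_log is obligatory. None of the other listed options is made obligatory by any chain of premises.

anonymize_log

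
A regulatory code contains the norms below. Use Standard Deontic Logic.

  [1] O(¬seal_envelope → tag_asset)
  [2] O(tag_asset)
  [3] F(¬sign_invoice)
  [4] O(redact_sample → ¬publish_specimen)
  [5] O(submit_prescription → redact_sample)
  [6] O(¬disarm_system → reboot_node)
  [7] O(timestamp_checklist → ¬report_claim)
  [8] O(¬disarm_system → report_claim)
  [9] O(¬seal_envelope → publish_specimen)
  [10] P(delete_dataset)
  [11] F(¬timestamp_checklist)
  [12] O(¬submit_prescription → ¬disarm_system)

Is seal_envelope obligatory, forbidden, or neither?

F(¬timestamp_checklist) at premise 11 means O(timestamp_checklist).
With premise 7, O(timestamp_checklist → ¬report_claim), the K-axiom yields O(¬report_claim).
Premise 8 is O(¬disarm_system → report_claim); contrapositively O(¬report_claim → disarm_system). Since O(¬report_claim) holds, K gives O(disarm_system).
Premise 12 is O(¬submit_prescription → ¬disarm_system); contrapositively O(disarm_system → submit_prescription). Since O(disarm_system) holds, K gives O(submit_prescription).
With premise 5, O(submit_prescription → redact_sample), the K-axiom yields O(redact_sample).
Applying K to premise 4 (O(redact_sample → ¬publish_specimen)) and O(redact_sample) yields O(¬publish_specimen).
Premise 9, O(¬seal_envelope → publish_specimen), contraposes to O(¬publish_specimen → seal_envelope); with O(¬publish_specimen) we get O(seal_envelope).
Premises 1, 2, 3, 6, 10 do not contribute to this derivation.
Hence seal_envelope is obligatory.

Obligatory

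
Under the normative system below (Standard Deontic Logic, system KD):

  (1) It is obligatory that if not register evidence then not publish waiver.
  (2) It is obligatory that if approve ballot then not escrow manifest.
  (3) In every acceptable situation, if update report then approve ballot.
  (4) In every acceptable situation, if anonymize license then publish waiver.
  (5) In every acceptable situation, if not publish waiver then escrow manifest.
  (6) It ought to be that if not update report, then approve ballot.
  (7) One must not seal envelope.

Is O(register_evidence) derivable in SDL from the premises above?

Yes

Premises 3 and 6 cover both cases: O(update_report → approve_ballot) and O(¬update_report → approve_ballot). Since update_report ∨ ¬update_report is a tautology, O(approve_ballot) follows.
Premise 2 is O(approve_ballot → ¬escrow_manifest); since O(approve_ballot), deontic closure gives O(¬escrow_manifest).
Premise 5 is O(¬publish_waiver → escrow_manifest); contrapositively O(¬escrow_manifest → publish_waiver). Since O(¬escrow_manifest) holds, K gives O(publish_waiver).
Premise 1 is O(¬register_evidence → ¬publish_waiver); contrapositively O(publish_waiver → register_evidence). Since O(publish_waiver) holds, K gives O(register_evidence).
Premises 4, 7 do not contribute to this derivation.
So O(register_evidence) follows.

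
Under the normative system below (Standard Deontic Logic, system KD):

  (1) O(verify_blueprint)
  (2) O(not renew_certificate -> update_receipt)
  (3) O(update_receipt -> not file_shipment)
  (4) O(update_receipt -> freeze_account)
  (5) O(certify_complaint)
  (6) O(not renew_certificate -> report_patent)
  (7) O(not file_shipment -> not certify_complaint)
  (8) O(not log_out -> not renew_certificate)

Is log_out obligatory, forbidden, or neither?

Premise 5 gives O(certify_complaint).
Premise 7, O(not file_shipment -> not certify_complaint), contraposes to O(certify_complaint -> file_shipment); with O(certify_complaint) we get O(file_shipment).
Premise 3, O(update_receipt -> not file_shipment), contraposes to O(file_shipment -> not update_receipt); with O(file_shipment) we get O(not update_receipt).
The contrapositive of premise 2 (O(not renew_certificate -> update_receipt)) is O(not update_receipt -> renew_certificate), and O(not update_receipt) is already established, so O(renew_certificate).
Premise 8 is O(not log_out -> not renew_certificate); contrapositively O(renew_certificate -> log_out). Since O(renew_certificate) holds, K gives O(log_out).
Premises 1, 4, 6 do not contribute to this derivation.
Hence log_out is obligatory.

Obligatory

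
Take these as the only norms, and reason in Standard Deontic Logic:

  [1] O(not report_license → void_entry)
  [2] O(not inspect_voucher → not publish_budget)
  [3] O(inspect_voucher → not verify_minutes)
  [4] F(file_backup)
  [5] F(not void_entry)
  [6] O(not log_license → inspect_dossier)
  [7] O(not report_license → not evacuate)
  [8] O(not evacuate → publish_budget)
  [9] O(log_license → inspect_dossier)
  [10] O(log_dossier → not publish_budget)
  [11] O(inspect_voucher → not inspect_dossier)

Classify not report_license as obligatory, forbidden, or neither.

Forbidden

By case analysis on not log_license: premise 6 gives O(not log_license → inspect_dossier) and premise 9 gives O(log_license → inspect_dossier), so O(inspect_dossier) either way.
Premise 11, O(inspect_voucher → not inspect_dossier), contraposes to O(inspect_dossier → not inspect_voucher); with O(inspect_dossier) we get O(not inspect_voucher).
Premise 2 is O(not inspect_voucher → not publish_budget); since O(not inspect_voucher), deontic closure gives O(not publish_budget).
Premise 8, O(not evacuate → publish_budget), contraposes to O(not publish_budget → evacuate); with O(not publish_budget) we get O(evacuate).
The contrapositive of premise 7 (O(not report_license → not evacuate)) is O(evacuate → report_license), and O(evacuate) is already established, so O(report_license).
Premises 1, 3, 4, 5, 10 do not contribute to this derivation.
Thus O(report_license), which is F(not report_license): not report_license is forbidden.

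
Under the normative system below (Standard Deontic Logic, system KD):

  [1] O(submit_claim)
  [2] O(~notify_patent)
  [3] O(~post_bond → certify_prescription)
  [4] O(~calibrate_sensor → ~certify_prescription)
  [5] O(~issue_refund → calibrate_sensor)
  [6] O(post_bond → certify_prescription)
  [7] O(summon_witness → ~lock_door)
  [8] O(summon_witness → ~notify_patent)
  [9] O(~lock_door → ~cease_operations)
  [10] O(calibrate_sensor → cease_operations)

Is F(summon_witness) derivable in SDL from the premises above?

Yes

Premises 3 and 6 are O(~post_bond → certify_prescription) and O(post_bond → certify_prescription); every ideal world satisfies ~post_bond or post_bond, so in either case certify_prescription holds — hence O(certify_prescription).
The contrapositive of premise 4 (O(~calibrate_sensor → ~certify_prescription)) is O(certify_prescription → calibrate_sensor), and O(certify_prescription) is already established, so O(calibrate_sensor).
Applying K to premise 10 (O(calibrate_sensor → cease_operations)) and O(calibrate_sensor) yields O(cease_operations).
Premise 9 is O(~lock_door → ~cease_operations); contrapositively O(cease_operations → lock_door). Since O(cease_operations) holds, K gives O(lock_door).
Premise 7 is O(summon_witness → ~lock_door); contrapositively O(lock_door → ~summon_witness). Since O(lock_door) holds, K gives O(~summon_witness).
Premises 1, 2, 5, 8 do not contribute to this derivation.
So O(~summon_witness) holds, i.e. F(summon_witness). The claim follows.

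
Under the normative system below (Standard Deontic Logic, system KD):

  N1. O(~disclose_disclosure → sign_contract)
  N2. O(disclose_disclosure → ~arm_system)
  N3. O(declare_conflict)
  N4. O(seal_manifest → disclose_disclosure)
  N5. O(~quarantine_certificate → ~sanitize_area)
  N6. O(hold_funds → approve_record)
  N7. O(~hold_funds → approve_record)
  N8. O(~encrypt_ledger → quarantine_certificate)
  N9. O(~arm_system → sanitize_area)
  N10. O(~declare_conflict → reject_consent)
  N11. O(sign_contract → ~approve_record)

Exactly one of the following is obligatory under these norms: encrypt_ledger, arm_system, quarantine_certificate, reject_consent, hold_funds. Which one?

Premises 6 and 7 cover both cases: O(hold_funds → approve_record) and O(~hold_funds → approve_record). Since hold_funds ∨ ~hold_funds is a tautology, O(approve_record) follows.
Premise 11 is O(sign_contract → ~approve_record); contrapositively O(approve_record → ~sign_contract). Since O(approve_record) holds, K gives O(~sign_contract).
Premise 1 is O(~disclose_disclosure → sign_contract); contrapositively O(~sign_contract → disclose_disclosure). Since O(~sign_contract) holds, K gives O(disclose_disclosure).
With premise 2, O(disclose_disclosure → ~arm_system), the K-axiom yields O(~arm_system).
Applying K to premise 9 (O(~arm_system → sanitize_area)) and O(~arm_system) yields O(sanitize_area).
Premise 5 is O(~quarantine_certificate → ~sanitize_area); contrapositively O(sanitize_area → quarantine_certificate). Since O(sanitize_area) holds, K gives O(quarantine_certificate).
So O(quarantine_certificate) holds — quarantine_certificate is obligatory. None of the other listed options is made obligatory by any chain of premises.

quarantine_certificate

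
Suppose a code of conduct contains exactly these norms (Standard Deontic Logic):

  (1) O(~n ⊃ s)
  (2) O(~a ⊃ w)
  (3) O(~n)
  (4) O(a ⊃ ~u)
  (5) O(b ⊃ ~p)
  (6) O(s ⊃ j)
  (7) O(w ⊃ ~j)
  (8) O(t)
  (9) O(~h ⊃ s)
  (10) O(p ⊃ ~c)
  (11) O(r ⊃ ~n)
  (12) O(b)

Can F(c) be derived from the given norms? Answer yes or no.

No

Premise 10 is O(p ⊃ ~c), but O(p) is not derivable from the premises, so it does not yield O(~c).
No other premise forces O(~c). An ideal world satisfying every premise can still have c true, so F(c) is not derivable.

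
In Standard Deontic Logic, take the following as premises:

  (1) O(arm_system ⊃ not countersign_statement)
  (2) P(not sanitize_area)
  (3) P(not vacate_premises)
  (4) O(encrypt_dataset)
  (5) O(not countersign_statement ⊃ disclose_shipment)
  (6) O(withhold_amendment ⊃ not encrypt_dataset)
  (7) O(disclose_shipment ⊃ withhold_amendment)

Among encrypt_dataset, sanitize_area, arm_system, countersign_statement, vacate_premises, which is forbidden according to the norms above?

From premise 4 we have O(encrypt_dataset).
The contrapositive of premise 6 (O(withhold_amendment ⊃ not encrypt_dataset)) is O(encrypt_dataset ⊃ not withhold_amendment), and O(encrypt_dataset) is already established, so O(not withhold_amendment).
The contrapositive of premise 7 (O(disclose_shipment ⊃ withhold_amendment)) is O(not withhold_amendment ⊃ not disclose_shipment), and O(not withhold_amendment) is already established, so O(not disclose_shipment).
The contrapositive of premise 5 (O(not countersign_statement ⊃ disclose_shipment)) is O(not disclose_shipment ⊃ countersign_statement), and O(not disclose_shipment) is already established, so O(countersign_statement).
Premise 1 is O(arm_system ⊃ not countersign_statement); contrapositively O(countersign_statement ⊃ not arm_system). Since O(countersign_statement) holds, K gives O(not arm_system).
So O(not arm_system) holds, i.e. arm_system is forbidden. None of the other listed options is forbidden under the premises.

arm_system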